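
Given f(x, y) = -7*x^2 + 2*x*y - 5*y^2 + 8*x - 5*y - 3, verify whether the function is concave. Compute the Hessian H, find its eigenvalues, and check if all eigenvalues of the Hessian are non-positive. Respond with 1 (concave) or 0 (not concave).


The Hessian of f(x,y) = -7*x^2 + 2*x*y - 5*y^2 + 8*x - 5*y - 3 is:
H = [[-14, 2], [2, -10]]
Trace = -14 - 10 = -24
Determinant = -14*-10 - (2)^2 = 136
Discriminant = (-24)^2 - 4*136 = 32.0
Eigenvalues: lambda_1 = -14.8284, lambda_2 = -9.1716
The function is concave.

1


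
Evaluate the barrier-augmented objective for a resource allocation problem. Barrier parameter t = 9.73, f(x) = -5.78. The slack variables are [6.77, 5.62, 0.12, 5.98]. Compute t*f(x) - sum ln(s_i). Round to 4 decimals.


Step 1: Compute log-barrier.
ln values: [1.9125, 1.7263, -2.1203, 1.7884]
phi = -(1.9125 + 1.7263 - 2.1203 + 1.7884) = -3.307
Step 2: Compute augmented objective.
t*f(x) = 9.73*-5.78 = -56.2394
Total = -56.2394 - 3.307 = -59.5464


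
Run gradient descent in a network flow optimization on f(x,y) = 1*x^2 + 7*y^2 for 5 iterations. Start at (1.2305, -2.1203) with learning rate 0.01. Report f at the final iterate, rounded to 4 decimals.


Gradient descent on f(x,y) = 1*x^2 + 7*y^2.
Starting point: (1.2305, -2.1203), alpha = 0.01
Step 1: grad_x = 2*1*1.2305 = 2.461, grad_y = 2*7*-2.1203 = -29.6842
  x_1 = 1.2305 - 0.01*2.461 = 1.2059
  y_1 = -2.1203 - 0.01*-29.6842 = -1.8235
Step 2: grad_x = 2*1*1.2059 = 2.4118, grad_y = 2*7*-1.8235 = -25.5284
  x_2 = 1.2059 - 0.01*2.4118 = 1.1818
  y_2 = -1.8235 - 0.01*-25.5284 = -1.5682
Step 3: grad_x = 2*1*1.1818 = 2.3635, grad_y = 2*7*-1.5682 = -21.9544
  x_3 = 1.1818 - 0.01*2.3635 = 1.1581
  y_3 = -1.5682 - 0.01*-21.9544 = -1.3486
Step 4: grad_x = 2*1*1.1581 = 2.3163, grad_y = 2*7*-1.3486 = -18.8808
  x_4 = 1.1581 - 0.01*2.3163 = 1.135
  y_4 = -1.3486 - 0.01*-18.8808 = -1.1598
Step 5: grad_x = 2*1*1.135 = 2.2699, grad_y = 2*7*-1.1598 = -16.2375
  x_5 = 1.135 - 0.01*2.2699 = 1.1123
  y_5 = -1.1598 - 0.01*-16.2375 = -0.9974
f(1.1123, -0.9974) = 1*1.1123^2 + 7*(-0.9974)^2 = 8.2014


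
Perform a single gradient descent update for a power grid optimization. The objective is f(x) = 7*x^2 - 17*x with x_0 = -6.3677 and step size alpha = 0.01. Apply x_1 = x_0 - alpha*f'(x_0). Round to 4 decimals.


We compute the gradient at x_0 and apply the update.
f'(x) = 14*x - 17
f'(-6.3677) = 14*-6.3677 - 17 = -106.1478
x_1 = -6.3677 - 0.01*-106.1478 = -5.3062


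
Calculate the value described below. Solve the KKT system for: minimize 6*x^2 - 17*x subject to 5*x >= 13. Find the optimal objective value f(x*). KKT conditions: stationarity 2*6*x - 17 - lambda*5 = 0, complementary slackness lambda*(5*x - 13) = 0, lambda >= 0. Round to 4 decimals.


Step 1: Try lambda = 0 (constraint inactive).
x_unc = 17/(2*6) = 1.4167
Check: 5*1.4167 = 7.0835 < 13 -- violated!
Step 2: Constraint must be active: 5*x = 13
x* = 13/5 = 2.6
lambda = (2*6*2.6 - 17)/5 = 2.84
Step 3: Compute optimal value.
f(x*) = 6*2.6^2 - 17*2.6 = -3.64


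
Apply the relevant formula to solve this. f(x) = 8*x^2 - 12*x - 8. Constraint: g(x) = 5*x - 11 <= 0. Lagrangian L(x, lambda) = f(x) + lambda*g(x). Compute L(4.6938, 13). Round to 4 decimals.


Step 1: Evaluate f(x).
f(4.6938) = 8*4.6938^2 - 12*4.6938 - 8 = 111.9285
Step 2: Evaluate g(x).
g(4.6938) = 5*4.6938 - 11 = 12.469
Step 3: Compute Lagrangian.
L = 111.9285 + 13*12.469 = 274.0255


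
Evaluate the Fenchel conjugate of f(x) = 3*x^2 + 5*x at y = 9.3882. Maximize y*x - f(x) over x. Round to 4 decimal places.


f*(y) = sup_x {y*x - a*x^2 - b*x} = sup_x {(y-b)*x - a*x^2}
FOC: (y - b) - 2a*x = 0 => x* = (y - b)/(2a)
x* = (9.3882 - 5)/(2*3) = 0.7314
f*(9.3882) = (y-b)^2/(4a) = (9.3882 - 5)^2/(4*3)
= 19.2563/12 = 1.6047


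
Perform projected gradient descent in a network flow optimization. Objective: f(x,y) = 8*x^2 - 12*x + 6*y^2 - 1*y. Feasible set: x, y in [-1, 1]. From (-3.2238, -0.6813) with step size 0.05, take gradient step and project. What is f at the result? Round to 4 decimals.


Step 1: Compute gradient at (-3.2238, -0.6813).
grad_x = 2*8*-3.2238 - 12 = -63.5808
grad_y = 2*6*-0.6813 - 1 = -9.1756
Step 2: Gradient step.
x_raw = -3.2238 - 0.05*-63.5808 = -0.0448
y_raw = -0.6813 - 0.05*-9.1756 = -0.2225
Step 3: Project onto [-1, 1].
x_proj = clip(-0.0448) = -0.0448
y_proj = clip(-0.2225) = -0.2225
Step 4: Evaluate f.
f(-0.0448, -0.2225) = 1.0728


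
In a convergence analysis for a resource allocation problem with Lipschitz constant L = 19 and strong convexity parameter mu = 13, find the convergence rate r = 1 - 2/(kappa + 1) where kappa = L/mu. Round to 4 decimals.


Step 1: Compute the condition number.
kappa = L/mu = 19/13 = 1.4615
Step 2: Compute the convergence rate.
r = 1 - 2/(kappa + 1) = 1 - 2*mu/(L + mu) = (L - mu)/(L + mu) = 6/32 = 0.1875


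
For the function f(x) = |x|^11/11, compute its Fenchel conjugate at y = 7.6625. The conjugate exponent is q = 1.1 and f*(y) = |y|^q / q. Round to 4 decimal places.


The conjugate exponent q satisfies 1/p + 1/q = 1.
p = 11, so q = 11/(11 - 1) = 1.1
|y|^q = 7.6625^1.1 = 9.3931
f*(7.6625) = 9.3931 / 1.1 = 8.5392


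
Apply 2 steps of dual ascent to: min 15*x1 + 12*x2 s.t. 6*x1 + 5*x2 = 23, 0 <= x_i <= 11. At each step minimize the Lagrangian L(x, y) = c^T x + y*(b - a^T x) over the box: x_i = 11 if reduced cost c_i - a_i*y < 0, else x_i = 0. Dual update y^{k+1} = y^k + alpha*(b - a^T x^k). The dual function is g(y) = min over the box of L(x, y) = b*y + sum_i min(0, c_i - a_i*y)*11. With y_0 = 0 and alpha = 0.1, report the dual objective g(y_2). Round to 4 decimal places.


Dual ascent for LP: min 15*x1 + 12*x2, 6*x1 + 5*x2 = 23, 0 <= x_i <= 11
Step 1: y^k = 0.0, reduced costs: (15.0, 12.0)
  x^k = (0.0, 0.0), subgradient = b - a^T x = 23.0
  y^{k+1} = 0.0 + 0.1*23.0 = 2.3
Step 2: y^k = 2.3, reduced costs: (1.2, 0.5)
  x^k = (0.0, 0.0), subgradient = b - a^T x = 23.0
  y^{k+1} = 2.3 + 0.1*23.0 = 4.6
Dual objective at y_2 = 4.6: reduced costs (-12.6, -11.0), box minimizer x = (11.0, 11.0)
g(y_2) = b*y + (c1 - a1*y)*x1 + (c2 - a2*y)*x2 = 23*4.6 + (-12.6)*11.0 + (-11.0)*11.0 = 105.8 - 138.6 - 121.0 = -153.8


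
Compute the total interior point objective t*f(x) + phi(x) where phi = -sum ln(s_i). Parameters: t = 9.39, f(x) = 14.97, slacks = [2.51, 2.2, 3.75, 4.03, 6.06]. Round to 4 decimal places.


Step 1: Compute log-barrier.
ln values: [0.9203, 0.7885, 1.3218, 1.3938, 1.8017]
phi = -(0.9203 + 0.7885 + 1.3218 + 1.3938 + 1.8017) = -6.226
Step 2: Compute augmented objective.
t*f(x) = 9.39*14.97 = 140.5683
Total = 140.5683 - 6.226 = 134.3423


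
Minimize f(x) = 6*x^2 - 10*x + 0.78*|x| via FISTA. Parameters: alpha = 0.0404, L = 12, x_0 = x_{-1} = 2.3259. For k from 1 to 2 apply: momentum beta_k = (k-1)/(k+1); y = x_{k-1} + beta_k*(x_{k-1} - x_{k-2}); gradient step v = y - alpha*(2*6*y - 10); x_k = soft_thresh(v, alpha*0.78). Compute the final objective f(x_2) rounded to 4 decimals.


FISTA on f(x) = 6*x^2 - 10*x + 0.78*|x|
L = 12, alpha = 0.0404
Iteration 1: beta = 0.0, y = 2.3259 + 0.0*(2.3259 - 2.3259) = 2.3259
  grad(y) = 17.9108, v = y - alpha*grad = 1.6023
  prox(v) = soft_thresh(1.6023, 0.0315) = 1.5708
Iteration 2: beta = 0.3333, y = 1.5708 + 0.3333*(1.5708 - 2.3259) = 1.3191
  grad(y) = 5.8291, v = y - alpha*grad = 1.0836
  prox(v) = soft_thresh(1.0836, 0.0315) = 1.0521
f(x_2) = 6*1.0521^2 - 10*1.0521 + 0.78*|1.0521| = -3.0589


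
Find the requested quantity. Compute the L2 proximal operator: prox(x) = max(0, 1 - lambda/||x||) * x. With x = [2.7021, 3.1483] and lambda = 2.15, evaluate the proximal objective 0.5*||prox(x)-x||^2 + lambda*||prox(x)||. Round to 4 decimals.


Step 1: Compute ||x||.
||x|| = 4.1489
Step 2: Compute scaling factor.
scale = max(0, 1 - 2.15/4.1489) = 0.4818
Step 3: prox(x) = [1.3018, 1.5168]
||prox(x)|| = 1.9989
Step 4: Proximal objective.
0.5*||prox-x||^2 = 2.3113
lambda*||prox|| = 4.2976
Total = 6.6088


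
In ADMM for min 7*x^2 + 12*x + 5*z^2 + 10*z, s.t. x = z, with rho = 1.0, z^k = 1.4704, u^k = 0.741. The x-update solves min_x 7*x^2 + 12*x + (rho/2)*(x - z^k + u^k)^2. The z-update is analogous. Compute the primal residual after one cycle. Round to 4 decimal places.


ADMM iteration with rho = 1.0, z^k = 1.4704, u^k = 0.741
Step 1: x-update.
Minimize 7*x^2 + 12*x + (1.0/2)*(x - 1.4704 + 0.741)^2
FOC: (2*7 + 1.0)*x = -12 + 1.0*(1.4704 - 0.741)
x^{k+1} = -0.7514
Step 2: z-update.
Minimize 5*z^2 + 10*z + (1.0/2)*(-0.7514 - z + 0.741)^2
FOC: (2*5 + 1.0)*z = -10 + 1.0*(-0.7514 + 0.741)
z^{k+1} = -0.91
Step 3: u-update.
u^{k+1} = 0.741 - 0.7514 + 0.91 = 0.8997
Step 4: Primal residual = |-0.7514 + 0.91| = 0.1587


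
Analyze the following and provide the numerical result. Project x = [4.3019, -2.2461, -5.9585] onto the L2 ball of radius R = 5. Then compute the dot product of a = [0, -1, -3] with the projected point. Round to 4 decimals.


Step 1: Compute ||x|| (intermediates to 6 decimals).
||x|| = sqrt(4.3019^2 + (-2.2461)^2 + (-5.9585)^2) = 7.684727
Step 2: Project.
Since ||x|| > R, scale = R/||x|| = 5/7.684727 = 0.650641, proj(x) = scale * x
proj(x) = [2.798993, -1.461405, -3.876844]
Step 3: Dot product.
a^T * proj(x) = 0*2.798993 - 1*(-1.461405) - 3*(-3.876844) = 13.0919


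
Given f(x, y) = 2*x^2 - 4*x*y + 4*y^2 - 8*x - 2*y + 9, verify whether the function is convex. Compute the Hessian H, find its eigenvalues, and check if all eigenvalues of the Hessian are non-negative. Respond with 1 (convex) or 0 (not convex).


The Hessian of f(x,y) = 2*x^2 - 4*x*y + 4*y^2 - 8*x - 2*y + 9 is:
H = [[4, -4], [-4, 8]]
Trace = 4 + 8 = 12
Determinant = 4*8 - (-4)^2 = 16
Discriminant = (12)^2 - 4*16 = 80.0
Eigenvalues: lambda_1 = 1.5279, lambda_2 = 10.4721
The function is convex.

1


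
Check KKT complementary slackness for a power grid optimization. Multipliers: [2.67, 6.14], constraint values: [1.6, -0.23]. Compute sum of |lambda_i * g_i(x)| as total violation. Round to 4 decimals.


KKT complementary slackness check:
lambda_1 * g_1 = 2.67 * 1.6 = 4.272
lambda_2 * g_2 = 6.14 * -0.23 = -1.4122
Total violation = 4.272 + 1.4122 = 5.6842


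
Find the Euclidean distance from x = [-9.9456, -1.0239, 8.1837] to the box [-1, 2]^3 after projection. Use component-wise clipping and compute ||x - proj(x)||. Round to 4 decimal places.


Project each component onto [-1, 2].
clip(-9.9456) = -1.0, clip(-1.0239) = -1.0, clip(8.1837) = 2.0
Projection = [-1.0, -1.0, 2.0]
Squared diffs: [80.0238, 0.0006, 38.2381]
Distance = sqrt(118.2625) = 10.8749


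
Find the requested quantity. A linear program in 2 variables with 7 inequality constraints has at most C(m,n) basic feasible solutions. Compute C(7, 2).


Each vertex corresponds to some choice of n active constraints out of m, so the number of vertices is at most C(m, n) = m! / (n!(m-n)!).
m = 7, n = 2
Numerator: 7 * 6
Denominator: 2! = 2
C(7, 2) = 21


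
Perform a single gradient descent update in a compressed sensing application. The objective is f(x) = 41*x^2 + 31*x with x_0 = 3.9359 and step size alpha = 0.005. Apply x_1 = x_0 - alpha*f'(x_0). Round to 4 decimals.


We compute the gradient at x_0 and apply the update.
f'(x) = 82*x + 31
f'(3.9359) = 82*3.9359 + 31 = 353.7438
x_1 = 3.9359 - 0.005*353.7438 = 2.1672


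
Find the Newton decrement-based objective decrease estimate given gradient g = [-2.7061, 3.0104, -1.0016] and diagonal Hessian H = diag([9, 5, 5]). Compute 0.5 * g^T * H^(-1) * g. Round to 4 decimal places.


Step 1: H is diagonal, so H^(-1) * g = [-0.3007, 0.6021, -0.2003].
Step 2: g^T H^(-1) g = sum_i g_i^2 / H_ii
  = (-2.7061)^2/9 + (3.0104)^2/5 + (-1.0016)^2/5
  = 0.8137 + 1.8125 + 0.2006 = 2.8268
Step 3: Objective decrease = 0.5 * g^T H^(-1) g = 1.4134


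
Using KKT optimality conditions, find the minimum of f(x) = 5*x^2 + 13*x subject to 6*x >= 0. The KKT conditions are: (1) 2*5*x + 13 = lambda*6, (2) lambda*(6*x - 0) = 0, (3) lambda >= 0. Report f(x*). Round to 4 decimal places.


Step 1: Try lambda = 0 (constraint inactive).
x_unc = -13/(2*5) = -1.3
Check: 6*-1.3 = -7.8 < 0 -- violated!
Step 2: Constraint must be active: 6*x = 0
x* = 0/6 = 0.0
lambda = (2*5*0.0 + 13)/6 = 2.1667
Step 3: Compute optimal value.
f(x*) = 5*0.0^2 + 13*0.0 = 0.0


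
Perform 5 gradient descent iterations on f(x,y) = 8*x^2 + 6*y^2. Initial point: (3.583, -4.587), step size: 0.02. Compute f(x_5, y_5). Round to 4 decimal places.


Gradient descent on f(x,y) = 8*x^2 + 6*y^2.
Starting point: (3.583, -4.587), alpha = 0.02
Step 1: grad_x = 2*8*3.583 = 57.328, grad_y = 2*6*-4.587 = -55.044
  x_1 = 3.583 - 0.02*57.328 = 2.4364
  y_1 = -4.587 - 0.02*-55.044 = -3.4861
Step 2: grad_x = 2*8*2.4364 = 38.983, grad_y = 2*6*-3.4861 = -41.8334
  x_2 = 2.4364 - 0.02*38.983 = 1.6568
  y_2 = -3.4861 - 0.02*-41.8334 = -2.6495
Step 3: grad_x = 2*8*1.6568 = 26.5085, grad_y = 2*6*-2.6495 = -31.7934
  x_3 = 1.6568 - 0.02*26.5085 = 1.1266
  y_3 = -2.6495 - 0.02*-31.7934 = -2.0136
Step 4: grad_x = 2*8*1.1266 = 18.0258, grad_y = 2*6*-2.0136 = -24.163
  x_4 = 1.1266 - 0.02*18.0258 = 0.7661
  y_4 = -2.0136 - 0.02*-24.163 = -1.5303
Step 5: grad_x = 2*8*0.7661 = 12.2575, grad_y = 2*6*-1.5303 = -18.3639
  x_5 = 0.7661 - 0.02*12.2575 = 0.5209
  y_5 = -1.5303 - 0.02*-18.3639 = -1.163
f(0.5209, -1.163) = 8*0.5209^2 + 6*(-1.163)^2 = 10.2871


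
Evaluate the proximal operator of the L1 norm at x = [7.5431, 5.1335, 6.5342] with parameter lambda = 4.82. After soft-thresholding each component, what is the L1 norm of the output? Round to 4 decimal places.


Soft-thresholding with lambda = 4.82:
prox(7.5431) = sign(7.5431)*max(|7.5431| - 4.82, 0) = 2.7231
prox(5.1335) = sign(5.1335)*max(|5.1335| - 4.82, 0) = 0.3135
prox(6.5342) = sign(6.5342)*max(|6.5342| - 4.82, 0) = 1.7142
prox(x) = [2.7231, 0.3135, 1.7142]
||prox(x)||_1 = 2.7231 + 0.3135 + 1.7142 = 4.7508


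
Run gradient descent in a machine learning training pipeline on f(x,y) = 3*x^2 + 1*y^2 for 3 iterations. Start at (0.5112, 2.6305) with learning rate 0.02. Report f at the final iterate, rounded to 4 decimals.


Gradient descent on f(x,y) = 3*x^2 + 1*y^2.
Starting point: (0.5112, 2.6305), alpha = 0.02
Step 1: grad_x = 2*3*0.5112 = 3.0672, grad_y = 2*1*2.6305 = 5.261
  x_1 = 0.5112 - 0.02*3.0672 = 0.4499
  y_1 = 2.6305 - 0.02*5.261 = 2.5253
Step 2: grad_x = 2*3*0.4499 = 2.6991, grad_y = 2*1*2.5253 = 5.0506
  x_2 = 0.4499 - 0.02*2.6991 = 0.3959
  y_2 = 2.5253 - 0.02*5.0506 = 2.4243
Step 3: grad_x = 2*3*0.3959 = 2.3752, grad_y = 2*1*2.4243 = 4.8485
  x_3 = 0.3959 - 0.02*2.3752 = 0.3484
  y_3 = 2.4243 - 0.02*4.8485 = 2.3273
f(0.3484, 2.3273) = 3*0.3484^2 + 1*2.3273^2 = 5.7804


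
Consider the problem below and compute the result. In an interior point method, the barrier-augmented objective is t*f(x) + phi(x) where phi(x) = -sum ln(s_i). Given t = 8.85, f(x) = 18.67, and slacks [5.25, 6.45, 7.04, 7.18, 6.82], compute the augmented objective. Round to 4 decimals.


Step 1: Compute log-barrier.
ln values: [1.6582, 1.8641, 1.9516, 1.9713, 1.9199]
phi = -(1.6582 + 1.8641 + 1.9516 + 1.9713 + 1.9199) = -9.3651
Step 2: Compute augmented objective.
t*f(x) = 8.85*18.67 = 165.2295
Total = 165.2295 - 9.3651 = 155.8644


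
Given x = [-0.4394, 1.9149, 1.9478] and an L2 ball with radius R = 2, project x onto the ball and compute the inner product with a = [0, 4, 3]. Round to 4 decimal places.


Step 1: Compute ||x|| (intermediates to 6 decimals).
||x|| = sqrt((-0.4394)^2 + 1.9149^2 + 1.9478^2) = 2.766557
Step 2: Project.
Since ||x|| > R, scale = R/||x|| = 2/2.766557 = 0.72292, proj(x) = scale * x
proj(x) = [-0.317651, 1.38432, 1.408104]
Step 3: Dot product.
a^T * proj(x) = 0*(-0.317651) + 4*1.38432 + 3*1.408104 = 9.7616


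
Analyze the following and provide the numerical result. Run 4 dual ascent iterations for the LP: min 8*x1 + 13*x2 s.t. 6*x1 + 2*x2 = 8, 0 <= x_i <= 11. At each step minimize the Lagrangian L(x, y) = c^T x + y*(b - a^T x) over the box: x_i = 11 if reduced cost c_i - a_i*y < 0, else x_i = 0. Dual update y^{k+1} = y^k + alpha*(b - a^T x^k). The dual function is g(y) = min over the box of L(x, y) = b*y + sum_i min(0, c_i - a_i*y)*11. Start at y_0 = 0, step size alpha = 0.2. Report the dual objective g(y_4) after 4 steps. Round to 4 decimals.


Dual ascent for LP: min 8*x1 + 13*x2, 6*x1 + 2*x2 = 8, 0 <= x_i <= 11
Step 1: y^k = 0.0, reduced costs: (8.0, 13.0)
  x^k = (0.0, 0.0), subgradient = b - a^T x = 8.0
  y^{k+1} = 0.0 + 0.2*8.0 = 1.6
Step 2: y^k = 1.6, reduced costs: (-1.6, 9.8)
  x^k = (11.0, 0.0), subgradient = b - a^T x = -58.0
  y^{k+1} = 1.6 + 0.2*-58.0 = -10.0
Step 3: y^k = -10.0, reduced costs: (68.0, 33.0)
  x^k = (0.0, 0.0), subgradient = b - a^T x = 8.0
  y^{k+1} = -10.0 + 0.2*8.0 = -8.4
Step 4: y^k = -8.4, reduced costs: (58.4, 29.8)
  x^k = (0.0, 0.0), subgradient = b - a^T x = 8.0
  y^{k+1} = -8.4 + 0.2*8.0 = -6.8
Dual objective at y_4 = -6.8: reduced costs (48.8, 26.6), box minimizer x = (0.0, 0.0)
g(y_4) = b*y + (c1 - a1*y)*x1 + (c2 - a2*y)*x2 = 8*(-6.8) + 48.8*0.0 + 26.6*0.0 = -54.4 + 0.0 + 0.0 = -54.4


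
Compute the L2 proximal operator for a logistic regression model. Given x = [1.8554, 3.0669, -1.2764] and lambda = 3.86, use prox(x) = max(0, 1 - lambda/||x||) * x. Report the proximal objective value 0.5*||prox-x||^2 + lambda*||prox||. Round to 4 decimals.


Step 1: Compute ||x||.
||x|| = 3.8049
Step 2: Compute scaling factor.
scale = max(0, 1 - 3.86/3.8049) = 0.0
Step 3: prox(x) = [0.0, 0.0, -0.0]
||prox(x)|| = 0.0
Step 4: Proximal objective.
0.5*||prox-x||^2 = 7.2388
lambda*||prox|| = 0.0
Total = 7.2388


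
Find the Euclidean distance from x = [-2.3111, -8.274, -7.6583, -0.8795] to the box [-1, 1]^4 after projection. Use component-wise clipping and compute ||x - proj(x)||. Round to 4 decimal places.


Project each component onto [-1, 1].
clip(-2.3111) = -1.0, clip(-8.274) = -1.0, clip(-7.6583) = -1.0, clip(-0.8795) = -0.8795
Projection = [-1.0, -1.0, -1.0, -0.8795]
Squared diffs: [1.719, 52.9111, 44.333, 0.0]
Distance = sqrt(98.9631) = 9.948


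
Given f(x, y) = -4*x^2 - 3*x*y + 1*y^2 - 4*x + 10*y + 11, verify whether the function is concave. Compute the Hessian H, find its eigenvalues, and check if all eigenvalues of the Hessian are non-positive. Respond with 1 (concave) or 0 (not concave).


The Hessian of f(x,y) = -4*x^2 - 3*x*y + 1*y^2 - 4*x + 10*y + 11 is:
H = [[-8, -3], [-3, 2]]
Trace = -8 + 2 = -6
Determinant = -8*2 - (-3)^2 = -25
Discriminant = (-6)^2 - 4*-25 = 136.0
Eigenvalues: lambda_1 = -8.831, lambda_2 = 2.831
The function is not concave.

0


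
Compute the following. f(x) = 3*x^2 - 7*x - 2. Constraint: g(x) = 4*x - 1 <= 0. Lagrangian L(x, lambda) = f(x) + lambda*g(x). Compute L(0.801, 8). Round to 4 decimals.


Step 1: Evaluate f(x).
f(0.801) = 3*0.801^2 - 7*0.801 - 2 = -5.6822
Step 2: Evaluate g(x).
g(0.801) = 4*0.801 - 1 = 2.204
Step 3: Compute Lagrangian.
L = -5.6822 + 8*2.204 = 11.9498


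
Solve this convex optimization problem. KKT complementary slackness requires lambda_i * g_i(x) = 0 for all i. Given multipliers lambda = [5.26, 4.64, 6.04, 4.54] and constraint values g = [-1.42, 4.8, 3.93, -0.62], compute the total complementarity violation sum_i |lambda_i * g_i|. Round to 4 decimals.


KKT complementary slackness check:
lambda_1 * g_1 = 5.26 * -1.42 = -7.4692
lambda_2 * g_2 = 4.64 * 4.8 = 22.272
lambda_3 * g_3 = 6.04 * 3.93 = 23.7372
lambda_4 * g_4 = 4.54 * -0.62 = -2.8148
Total violation = 7.4692 + 22.272 + 23.7372 + 2.8148 = 56.2932


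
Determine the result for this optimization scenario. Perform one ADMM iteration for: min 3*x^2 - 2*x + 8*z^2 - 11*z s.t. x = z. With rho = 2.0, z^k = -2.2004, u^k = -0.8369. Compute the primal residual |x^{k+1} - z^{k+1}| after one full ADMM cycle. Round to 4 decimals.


ADMM iteration with rho = 2.0, z^k = -2.2004, u^k = -0.8369
Step 1: x-update.
Minimize 3*x^2 - 2*x + (2.0/2)*(x + 2.2004 - 0.8369)^2
FOC: (2*3 + 2.0)*x = 2 + 2.0*(-2.2004 + 0.8369)
x^{k+1} = -0.0909
Step 2: z-update.
Minimize 8*z^2 - 11*z + (2.0/2)*(-0.0909 - z - 0.8369)^2
FOC: (2*8 + 2.0)*z = 11 + 2.0*(-0.0909 - 0.8369)
z^{k+1} = 0.508
Step 3: u-update.
u^{k+1} = -0.8369 - 0.0909 - 0.508 = -1.4358
Step 4: Primal residual = |-0.0909 - 0.508| = 0.5989


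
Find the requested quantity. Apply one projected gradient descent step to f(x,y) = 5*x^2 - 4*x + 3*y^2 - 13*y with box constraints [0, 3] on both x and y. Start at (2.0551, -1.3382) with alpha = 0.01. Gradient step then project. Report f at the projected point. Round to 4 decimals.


Step 1: Compute gradient at (2.0551, -1.3382).
grad_x = 2*5*2.0551 - 4 = 16.551
grad_y = 2*3*-1.3382 - 13 = -21.0292
Step 2: Gradient step.
x_raw = 2.0551 - 0.01*16.551 = 1.8896
y_raw = -1.3382 - 0.01*-21.0292 = -1.1279
Step 3: Project onto [0, 3].
x_proj = clip(1.8896) = 1.8896
y_proj = clip(-1.1279) = 0.0
Step 4: Evaluate f.
f(1.8896, 0.0) = 10.2944


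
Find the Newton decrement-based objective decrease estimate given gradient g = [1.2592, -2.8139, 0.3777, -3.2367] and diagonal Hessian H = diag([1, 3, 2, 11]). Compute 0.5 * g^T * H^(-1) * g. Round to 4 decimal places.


Step 1: H is diagonal, so H^(-1) * g = [1.2592, -0.938, 0.1889, -0.2942].
Step 2: g^T H^(-1) g = sum_i g_i^2 / H_ii
  = (1.2592)^2/1 + (-2.8139)^2/3 + (0.3777)^2/2 + (-3.2367)^2/11
  = 1.5856 + 2.6393 + 0.0713 + 0.9524 = 5.2486
Step 3: Objective decrease = 0.5 * g^T H^(-1) g = 2.6243


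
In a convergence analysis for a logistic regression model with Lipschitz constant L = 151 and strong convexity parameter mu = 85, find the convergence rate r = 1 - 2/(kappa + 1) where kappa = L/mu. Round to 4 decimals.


Step 1: Compute the condition number.
kappa = L/mu = 151/85 = 1.7765
Step 2: Compute the convergence rate.
r = 1 - 2/(kappa + 1) = 1 - 2*mu/(L + mu) = (L - mu)/(L + mu) = 66/236 = 0.2797


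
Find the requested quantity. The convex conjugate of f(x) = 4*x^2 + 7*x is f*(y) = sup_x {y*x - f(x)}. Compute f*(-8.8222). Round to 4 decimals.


f*(y) = sup_x {y*x - a*x^2 - b*x} = sup_x {(y-b)*x - a*x^2}
FOC: (y - b) - 2a*x = 0 => x* = (y - b)/(2a)
x* = (-8.8222 - 7)/(2*4) = -1.9778
f*(-8.8222) = (y-b)^2/(4a) = (-8.8222 - 7)^2/(4*4)
= 250.342/16 = 15.6464


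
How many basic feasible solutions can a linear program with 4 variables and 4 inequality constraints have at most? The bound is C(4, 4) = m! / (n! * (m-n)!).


Each vertex corresponds to some choice of n active constraints out of m, so the number of vertices is at most C(m, n) = m! / (n!(m-n)!).
m = 4, n = 4
Numerator: 4 * 3 * 2 * 1
Denominator: 4! = 24
C(4, 4) = 1


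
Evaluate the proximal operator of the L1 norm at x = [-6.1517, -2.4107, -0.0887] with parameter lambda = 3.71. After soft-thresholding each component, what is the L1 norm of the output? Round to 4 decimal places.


Soft-thresholding with lambda = 3.71:
prox(-6.1517) = sign(-6.1517)*max(|-6.1517| - 3.71, 0) = -2.4417
prox(-2.4107) = sign(-2.4107)*max(|-2.4107| - 3.71, 0) = 0.0
prox(-0.0887) = sign(-0.0887)*max(|-0.0887| - 3.71, 0) = 0.0
prox(x) = [-2.4417, 0.0, 0.0]
||prox(x)||_1 = 2.4417 + 0.0 + 0.0 = 2.4417


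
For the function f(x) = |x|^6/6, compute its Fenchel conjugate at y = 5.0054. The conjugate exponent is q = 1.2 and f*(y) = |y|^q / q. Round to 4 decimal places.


The conjugate exponent q satisfies 1/p + 1/q = 1.
p = 6, so q = 6/(6 - 1) = 1.2
|y|^q = 5.0054^1.2 = 6.9076
f*(5.0054) = 6.9076 / 1.2 = 5.7563


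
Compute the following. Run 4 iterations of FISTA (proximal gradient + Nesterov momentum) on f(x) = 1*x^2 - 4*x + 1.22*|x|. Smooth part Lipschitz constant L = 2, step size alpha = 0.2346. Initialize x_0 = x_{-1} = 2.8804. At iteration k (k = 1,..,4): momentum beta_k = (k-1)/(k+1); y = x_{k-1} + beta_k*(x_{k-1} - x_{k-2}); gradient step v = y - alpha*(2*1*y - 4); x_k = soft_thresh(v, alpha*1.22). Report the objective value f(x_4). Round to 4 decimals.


FISTA on f(x) = 1*x^2 - 4*x + 1.22*|x|
L = 2, alpha = 0.2346
Iteration 1: beta = 0.0, y = 2.8804 + 0.0*(2.8804 - 2.8804) = 2.8804
  grad(y) = 1.7608, v = y - alpha*grad = 2.4673
  prox(v) = soft_thresh(2.4673, 0.2862) = 2.1811
Iteration 2: beta = 0.3333, y = 2.1811 + 0.3333*(2.1811 - 2.8804) = 1.948
  grad(y) = -0.104, v = y - alpha*grad = 1.9724
  prox(v) = soft_thresh(1.9724, 0.2862) = 1.6862
Iteration 3: beta = 0.5, y = 1.6862 + 0.5*(1.6862 - 2.1811) = 1.4387
  grad(y) = -1.1225, v = y - alpha*grad = 1.7021
  prox(v) = soft_thresh(1.7021, 0.2862) = 1.4159
Iteration 4: beta = 0.6, y = 1.4159 + 0.6*(1.4159 - 1.6862) = 1.2537
  grad(y) = -1.4927, v = y - alpha*grad = 1.6038
  prox(v) = soft_thresh(1.6038, 0.2862) = 1.3176
f(x_4) = 1*1.3176^2 - 4*1.3176 + 1.22*|1.3176| = -1.9269


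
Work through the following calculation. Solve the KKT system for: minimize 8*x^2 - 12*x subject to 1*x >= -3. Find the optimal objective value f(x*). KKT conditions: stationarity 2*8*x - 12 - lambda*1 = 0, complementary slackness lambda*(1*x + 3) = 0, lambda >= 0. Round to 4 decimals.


Step 1: Try lambda = 0 (constraint inactive).
Stationarity: 2*8*x - 12 = 0
x* = 12/(2*8) = 0.75
Check constraint: 1*0.75 = 0.75 >= -3 -- satisfied.
Step 2: Compute optimal value.
f(x*) = 8*0.75^2 - 12*0.75 = -4.5


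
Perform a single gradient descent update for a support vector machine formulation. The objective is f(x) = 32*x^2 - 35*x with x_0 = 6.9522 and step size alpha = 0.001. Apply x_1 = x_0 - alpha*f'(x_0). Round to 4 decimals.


We compute the gradient at x_0 and apply the update.
f'(x) = 64*x - 35
f'(6.9522) = 64*6.9522 - 35 = 409.9408
x_1 = 6.9522 - 0.001*409.9408 = 6.5423


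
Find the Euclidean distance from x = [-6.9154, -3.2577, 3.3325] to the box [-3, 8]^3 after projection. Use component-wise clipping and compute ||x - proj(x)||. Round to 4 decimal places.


Project each component onto [-3, 8].
clip(-6.9154) = -3.0, clip(-3.2577) = -3.0, clip(3.3325) = 3.3325
Projection = [-3.0, -3.0, 3.3325]
Squared diffs: [15.3304, 0.0664, 0.0]
Distance = sqrt(15.3968) = 3.9239


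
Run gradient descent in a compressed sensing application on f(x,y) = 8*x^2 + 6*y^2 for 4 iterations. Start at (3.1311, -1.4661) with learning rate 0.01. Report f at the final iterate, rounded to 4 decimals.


Gradient descent on f(x,y) = 8*x^2 + 6*y^2.
Starting point: (3.1311, -1.4661), alpha = 0.01
Step 1: grad_x = 2*8*3.1311 = 50.0976, grad_y = 2*6*-1.4661 = -17.5932
  x_1 = 3.1311 - 0.01*50.0976 = 2.6301
  y_1 = -1.4661 - 0.01*-17.5932 = -1.2902
Step 2: grad_x = 2*8*2.6301 = 42.082, grad_y = 2*6*-1.2902 = -15.482
  x_2 = 2.6301 - 0.01*42.082 = 2.2093
  y_2 = -1.2902 - 0.01*-15.482 = -1.1353
Step 3: grad_x = 2*8*2.2093 = 35.3489, grad_y = 2*6*-1.1353 = -13.6242
  x_3 = 2.2093 - 0.01*35.3489 = 1.8558
  y_3 = -1.1353 - 0.01*-13.6242 = -0.9991
Step 4: grad_x = 2*8*1.8558 = 29.693, grad_y = 2*6*-0.9991 = -11.9893
  x_4 = 1.8558 - 0.01*29.693 = 1.5589
  y_4 = -0.9991 - 0.01*-11.9893 = -0.8792
f(1.5589, -0.8792) = 8*1.5589^2 + 6*(-0.8792)^2 = 24.0791


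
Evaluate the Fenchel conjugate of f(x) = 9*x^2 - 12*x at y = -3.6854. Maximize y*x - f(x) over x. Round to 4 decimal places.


f*(y) = sup_x {y*x - a*x^2 - b*x} = sup_x {(y-b)*x - a*x^2}
FOC: (y - b) - 2a*x = 0 => x* = (y - b)/(2a)
x* = (-3.6854 + 12)/(2*9) = 0.4619
f*(-3.6854) = (y-b)^2/(4a) = (-3.6854 + 12)^2/(4*9)
= 69.1326/36 = 1.9203


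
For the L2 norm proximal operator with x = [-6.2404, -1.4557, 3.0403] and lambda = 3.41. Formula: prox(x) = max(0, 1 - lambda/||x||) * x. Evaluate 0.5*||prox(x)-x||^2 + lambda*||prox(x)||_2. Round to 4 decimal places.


Step 1: Compute ||x||.
||x|| = 7.0926
Step 2: Compute scaling factor.
scale = max(0, 1 - 3.41/7.0926) = 0.5192
Step 3: prox(x) = [-3.2401, -0.7558, 1.5786]
||prox(x)|| = 3.6826
Step 4: Proximal objective.
0.5*||prox-x||^2 = 5.8141
lambda*||prox|| = 12.5577
Total = 18.3717


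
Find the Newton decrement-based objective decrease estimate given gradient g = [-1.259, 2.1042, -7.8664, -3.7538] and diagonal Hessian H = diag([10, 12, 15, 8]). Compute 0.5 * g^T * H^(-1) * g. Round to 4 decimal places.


Step 1: H is diagonal, so H^(-1) * g = [-0.1259, 0.1754, -0.5244, -0.4692].
Step 2: g^T H^(-1) g = sum_i g_i^2 / H_ii
  = (-1.259)^2/10 + (2.1042)^2/12 + (-7.8664)^2/15 + (-3.7538)^2/8
  = 0.1585 + 0.369 + 4.1253 + 1.7614 = 6.4142
Step 3: Objective decrease = 0.5 * g^T H^(-1) g = 3.2071


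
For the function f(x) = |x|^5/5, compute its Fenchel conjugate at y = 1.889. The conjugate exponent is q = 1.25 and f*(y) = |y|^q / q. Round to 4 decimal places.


The conjugate exponent q satisfies 1/p + 1/q = 1.
p = 5, so q = 5/(5 - 1) = 1.25
|y|^q = 1.889^1.25 = 2.2146
f*(1.889) = 2.2146 / 1.25 = 1.7717


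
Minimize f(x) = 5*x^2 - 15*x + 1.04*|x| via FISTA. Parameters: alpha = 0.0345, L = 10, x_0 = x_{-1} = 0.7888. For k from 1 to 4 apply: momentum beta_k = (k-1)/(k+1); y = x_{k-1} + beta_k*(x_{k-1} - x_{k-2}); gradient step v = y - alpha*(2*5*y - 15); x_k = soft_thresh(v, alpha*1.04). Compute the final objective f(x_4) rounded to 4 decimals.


FISTA on f(x) = 5*x^2 - 15*x + 1.04*|x|
L = 10, alpha = 0.0345
Iteration 1: beta = 0.0, y = 0.7888 + 0.0*(0.7888 - 0.7888) = 0.7888
  grad(y) = -7.112, v = y - alpha*grad = 1.0342
  prox(v) = soft_thresh(1.0342, 0.0359) = 0.9983
Iteration 2: beta = 0.3333, y = 0.9983 + 0.3333*(0.9983 - 0.7888) = 1.0681
  grad(y) = -4.3189, v = y - alpha*grad = 1.2171
  prox(v) = soft_thresh(1.2171, 0.0359) = 1.1812
Iteration 3: beta = 0.5, y = 1.1812 + 0.5*(1.1812 - 0.9983) = 1.2727
  grad(y) = -2.2729, v = y - alpha*grad = 1.3511
  prox(v) = soft_thresh(1.3511, 0.0359) = 1.3152
Iteration 4: beta = 0.6, y = 1.3152 + 0.6*(1.3152 - 1.1812) = 1.3957
  grad(y) = -1.0435, v = y - alpha*grad = 1.4317
  prox(v) = soft_thresh(1.4317, 0.0359) = 1.3958
f(x_4) = 5*1.3958^2 - 15*1.3958 + 1.04*|1.3958| = -9.7441


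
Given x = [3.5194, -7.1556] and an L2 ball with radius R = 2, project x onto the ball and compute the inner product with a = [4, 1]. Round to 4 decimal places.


Step 1: Compute ||x|| (intermediates to 6 decimals).
||x|| = sqrt(3.5194^2 + (-7.1556)^2) = 7.974258
Step 2: Project.
Since ||x|| > R, scale = R/||x|| = 2/7.974258 = 0.250807, proj(x) = scale * x
proj(x) = [0.88269, -1.794675]
Step 3: Dot product.
a^T * proj(x) = 4*0.88269 + 1*(-1.794675) = 1.7361


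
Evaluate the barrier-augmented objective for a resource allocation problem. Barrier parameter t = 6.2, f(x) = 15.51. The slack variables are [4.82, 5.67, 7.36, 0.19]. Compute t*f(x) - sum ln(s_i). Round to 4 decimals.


Step 1: Compute log-barrier.
ln values: [1.5728, 1.7352, 1.9961, -1.6607]
phi = -(1.5728 + 1.7352 + 1.9961 - 1.6607) = -3.6433
Step 2: Compute augmented objective.
t*f(x) = 6.2*15.51 = 96.162
Total = 96.162 - 3.6433 = 92.5187


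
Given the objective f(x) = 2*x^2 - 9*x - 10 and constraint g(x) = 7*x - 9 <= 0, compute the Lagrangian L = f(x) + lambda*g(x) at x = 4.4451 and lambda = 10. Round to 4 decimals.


Step 1: Evaluate f(x).
f(4.4451) = 2*4.4451^2 - 9*4.4451 - 10 = -10.4881
Step 2: Evaluate g(x).
g(4.4451) = 7*4.4451 - 9 = 22.1157
Step 3: Compute Lagrangian.
L = -10.4881 + 10*22.1157 = 210.6689


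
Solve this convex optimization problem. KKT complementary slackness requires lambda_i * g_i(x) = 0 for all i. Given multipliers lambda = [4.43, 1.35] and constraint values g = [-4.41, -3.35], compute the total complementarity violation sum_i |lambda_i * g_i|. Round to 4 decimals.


KKT complementary slackness check:
lambda_1 * g_1 = 4.43 * -4.41 = -19.5363
lambda_2 * g_2 = 1.35 * -3.35 = -4.5225
Total violation = 19.5363 + 4.5225 = 24.0588


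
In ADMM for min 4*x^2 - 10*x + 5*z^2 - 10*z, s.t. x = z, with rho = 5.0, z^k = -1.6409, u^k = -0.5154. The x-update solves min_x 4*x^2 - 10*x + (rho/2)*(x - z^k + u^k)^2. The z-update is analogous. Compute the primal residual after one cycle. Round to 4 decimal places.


ADMM iteration with rho = 5.0, z^k = -1.6409, u^k = -0.5154
Step 1: x-update.
Minimize 4*x^2 - 10*x + (5.0/2)*(x + 1.6409 - 0.5154)^2
FOC: (2*4 + 5.0)*x = 10 + 5.0*(-1.6409 + 0.5154)
x^{k+1} = 0.3363
Step 2: z-update.
Minimize 5*z^2 - 10*z + (5.0/2)*(0.3363 - z - 0.5154)^2
FOC: (2*5 + 5.0)*z = 10 + 5.0*(0.3363 - 0.5154)
z^{k+1} = 0.607
Step 3: u-update.
u^{k+1} = -0.5154 + 0.3363 - 0.607 = -0.786
Step 4: Primal residual = |0.3363 - 0.607| = 0.2706


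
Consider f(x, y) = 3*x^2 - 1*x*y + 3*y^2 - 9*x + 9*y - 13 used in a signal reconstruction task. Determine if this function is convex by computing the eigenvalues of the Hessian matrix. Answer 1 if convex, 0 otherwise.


The Hessian of f(x,y) = 3*x^2 - 1*x*y + 3*y^2 - 9*x + 9*y - 13 is:
H = [[6, -1], [-1, 6]]
Trace = 6 + 6 = 12
Determinant = 6*6 - (-1)^2 = 35
Discriminant = (12)^2 - 4*35 = 4.0
Eigenvalues: lambda_1 = 5.0, lambda_2 = 7.0
The function is convex.

1


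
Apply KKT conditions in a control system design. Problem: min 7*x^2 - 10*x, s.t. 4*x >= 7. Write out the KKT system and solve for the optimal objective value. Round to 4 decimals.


Step 1: Try lambda = 0 (constraint inactive).
x_unc = 10/(2*7) = 0.7143
Check: 4*0.7143 = 2.8572 < 7 -- violated!
Step 2: Constraint must be active: 4*x = 7
x* = 7/4 = 1.75
lambda = (2*7*1.75 - 10)/4 = 3.625
Step 3: Compute optimal value.
f(x*) = 7*1.75^2 - 10*1.75 = 3.9375


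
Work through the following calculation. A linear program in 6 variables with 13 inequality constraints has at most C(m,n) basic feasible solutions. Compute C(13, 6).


Each vertex corresponds to some choice of n active constraints out of m, so the number of vertices is at most C(m, n) = m! / (n!(m-n)!).
m = 13, n = 6
Numerator: 13 * 12 * 11 * 10 * 9 * 8
Denominator: 6! = 720
C(13, 6) = 1716


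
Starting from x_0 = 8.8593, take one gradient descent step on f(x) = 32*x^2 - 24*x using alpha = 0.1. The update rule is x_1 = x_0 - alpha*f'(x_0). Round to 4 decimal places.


We compute the gradient at x_0 and apply the update.
f'(x) = 64*x - 24
f'(8.8593) = 64*8.8593 - 24 = 542.9952
x_1 = 8.8593 - 0.1*542.9952 = -45.4402


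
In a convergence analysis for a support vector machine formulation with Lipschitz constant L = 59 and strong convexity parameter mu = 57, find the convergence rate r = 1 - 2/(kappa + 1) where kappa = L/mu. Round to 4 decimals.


Step 1: Compute the condition number.
kappa = L/mu = 59/57 = 1.0351
Step 2: Compute the convergence rate.
r = 1 - 2/(kappa + 1) = 1 - 2*mu/(L + mu) = (L - mu)/(L + mu) = 2/116 = 0.0172


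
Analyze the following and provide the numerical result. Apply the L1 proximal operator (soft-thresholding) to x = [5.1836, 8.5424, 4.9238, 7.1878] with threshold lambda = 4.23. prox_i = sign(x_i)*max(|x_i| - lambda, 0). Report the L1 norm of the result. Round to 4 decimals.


Soft-thresholding with lambda = 4.23:
prox(5.1836) = sign(5.1836)*max(|5.1836| - 4.23, 0) = 0.9536
prox(8.5424) = sign(8.5424)*max(|8.5424| - 4.23, 0) = 4.3124
prox(4.9238) = sign(4.9238)*max(|4.9238| - 4.23, 0) = 0.6938
prox(7.1878) = sign(7.1878)*max(|7.1878| - 4.23, 0) = 2.9578
prox(x) = [0.9536, 4.3124, 0.6938, 2.9578]
||prox(x)||_1 = 0.9536 + 4.3124 + 0.6938 + 2.9578 = 8.9176


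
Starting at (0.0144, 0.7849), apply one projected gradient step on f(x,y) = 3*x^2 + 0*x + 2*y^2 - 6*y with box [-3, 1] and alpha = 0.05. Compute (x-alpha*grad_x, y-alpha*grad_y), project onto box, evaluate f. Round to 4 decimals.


Step 1: Compute gradient at (0.0144, 0.7849).
grad_x = 2*3*0.0144 + 0 = 0.0864
grad_y = 2*2*0.7849 - 6 = -2.8604
Step 2: Gradient step.
x_raw = 0.0144 - 0.05*0.0864 = 0.0101
y_raw = 0.7849 - 0.05*-2.8604 = 0.9279
Step 3: Project onto [-3, 1].
x_proj = clip(0.0101) = 0.0101
y_proj = clip(0.9279) = 0.9279
Step 4: Evaluate f.
f(0.0101, 0.9279) = -3.8451


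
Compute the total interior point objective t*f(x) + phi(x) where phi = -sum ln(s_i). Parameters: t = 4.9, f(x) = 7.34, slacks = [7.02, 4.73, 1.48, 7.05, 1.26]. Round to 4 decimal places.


Step 1: Compute log-barrier.
ln values: [1.9488, 1.5539, 0.392, 1.953, 0.2311]
phi = -(1.9488 + 1.5539 + 0.392 + 1.953 + 0.2311) = -6.0789
Step 2: Compute augmented objective.
t*f(x) = 4.9*7.34 = 35.966
Total = 35.966 - 6.0789 = 29.8871


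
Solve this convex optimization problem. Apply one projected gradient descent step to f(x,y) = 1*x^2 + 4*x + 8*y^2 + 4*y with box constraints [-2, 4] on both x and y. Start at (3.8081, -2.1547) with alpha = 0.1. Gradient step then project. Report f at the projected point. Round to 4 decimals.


Step 1: Compute gradient at (3.8081, -2.1547).
grad_x = 2*1*3.8081 + 4 = 11.6162
grad_y = 2*8*-2.1547 + 4 = -30.4752
Step 2: Gradient step.
x_raw = 3.8081 - 0.1*11.6162 = 2.6465
y_raw = -2.1547 - 0.1*-30.4752 = 0.8928
Step 3: Project onto [-2, 4].
x_proj = clip(2.6465) = 2.6465
y_proj = clip(0.8928) = 0.8928
Step 4: Evaluate f.
f(2.6465, 0.8928) = 27.5381


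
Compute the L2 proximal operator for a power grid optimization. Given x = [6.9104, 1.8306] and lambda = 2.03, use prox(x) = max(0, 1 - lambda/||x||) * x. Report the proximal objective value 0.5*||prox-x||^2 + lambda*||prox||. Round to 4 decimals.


Step 1: Compute ||x||.
||x|| = 7.1488
Step 2: Compute scaling factor.
scale = max(0, 1 - 2.03/7.1488) = 0.716
Step 3: prox(x) = [4.9481, 1.3108]
||prox(x)|| = 5.1188
Step 4: Proximal objective.
0.5*||prox-x||^2 = 2.0605
lambda*||prox|| = 10.3912
Total = 12.4515


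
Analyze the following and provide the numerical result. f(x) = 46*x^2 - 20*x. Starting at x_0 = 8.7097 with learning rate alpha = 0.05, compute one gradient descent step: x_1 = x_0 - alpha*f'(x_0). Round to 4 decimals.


We compute the gradient at x_0 and apply the update.
f'(x) = 92*x - 20
f'(8.7097) = 92*8.7097 - 20 = 781.2924
x_1 = 8.7097 - 0.05*781.2924 = -30.3549


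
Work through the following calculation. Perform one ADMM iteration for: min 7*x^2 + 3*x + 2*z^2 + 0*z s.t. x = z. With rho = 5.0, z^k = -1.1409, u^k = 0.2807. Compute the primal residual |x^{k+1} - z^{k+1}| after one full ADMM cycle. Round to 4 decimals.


ADMM iteration with rho = 5.0, z^k = -1.1409, u^k = 0.2807
Step 1: x-update.
Minimize 7*x^2 + 3*x + (5.0/2)*(x + 1.1409 + 0.2807)^2
FOC: (2*7 + 5.0)*x = -3 + 5.0*(-1.1409 - 0.2807)
x^{k+1} = -0.532
Step 2: z-update.
Minimize 2*z^2 + 0*z + (5.0/2)*(-0.532 - z + 0.2807)^2
FOC: (2*2 + 5.0)*z = 0 + 5.0*(-0.532 + 0.2807)
z^{k+1} = -0.1396
Step 3: u-update.
u^{k+1} = 0.2807 - 0.532 + 0.1396 = -0.1117
Step 4: Primal residual = |-0.532 + 0.1396| = 0.3924


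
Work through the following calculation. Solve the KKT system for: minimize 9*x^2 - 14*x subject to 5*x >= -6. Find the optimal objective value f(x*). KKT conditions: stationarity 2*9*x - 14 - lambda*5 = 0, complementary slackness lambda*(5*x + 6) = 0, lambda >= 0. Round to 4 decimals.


Step 1: Try lambda = 0 (constraint inactive).
Stationarity: 2*9*x - 14 = 0
x* = 14/(2*9) = 7/9 = 0.7778 (rounded; the exact value 7/9 is used below)
Check constraint: 5*0.7778 = 3.889 >= -6 -- satisfied.
Step 2: Compute optimal value.
f(x*) = 9*(7/9)^2 - 14*(7/9) = -5.4444


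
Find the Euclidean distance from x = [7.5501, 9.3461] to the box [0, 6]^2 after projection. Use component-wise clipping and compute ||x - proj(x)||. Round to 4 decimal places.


Project each component onto [0, 6].
clip(7.5501) = 6.0, clip(9.3461) = 6.0
Projection = [6.0, 6.0]
Squared diffs: [2.4028, 11.1964]
Distance = sqrt(13.5992) = 3.6877


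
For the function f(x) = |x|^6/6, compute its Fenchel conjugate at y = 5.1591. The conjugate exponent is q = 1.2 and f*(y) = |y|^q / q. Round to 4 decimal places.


The conjugate exponent q satisfies 1/p + 1/q = 1.
p = 6, so q = 6/(6 - 1) = 1.2
|y|^q = 5.1591^1.2 = 7.1629
f*(5.1591) = 7.1629 / 1.2 = 5.9691


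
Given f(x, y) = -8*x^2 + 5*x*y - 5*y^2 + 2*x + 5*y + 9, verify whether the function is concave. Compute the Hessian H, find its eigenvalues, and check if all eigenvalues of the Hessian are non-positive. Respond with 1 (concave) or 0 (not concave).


The Hessian of f(x,y) = -8*x^2 + 5*x*y - 5*y^2 + 2*x + 5*y + 9 is:
H = [[-16, 5], [5, -10]]
Trace = -16 - 10 = -26
Determinant = -16*-10 - (5)^2 = 135
Discriminant = (-26)^2 - 4*135 = 136.0
Eigenvalues: lambda_1 = -18.831, lambda_2 = -7.169
The function is concave.

1


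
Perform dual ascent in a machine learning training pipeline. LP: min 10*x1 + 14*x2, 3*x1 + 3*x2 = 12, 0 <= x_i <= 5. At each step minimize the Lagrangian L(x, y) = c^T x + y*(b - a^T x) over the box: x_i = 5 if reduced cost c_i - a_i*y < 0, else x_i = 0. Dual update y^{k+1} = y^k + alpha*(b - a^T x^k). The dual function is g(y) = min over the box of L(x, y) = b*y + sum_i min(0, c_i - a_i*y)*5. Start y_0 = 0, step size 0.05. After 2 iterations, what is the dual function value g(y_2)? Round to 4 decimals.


Dual ascent for LP: min 10*x1 + 14*x2, 3*x1 + 3*x2 = 12, 0 <= x_i <= 5
Step 1: y^k = 0.0, reduced costs: (10.0, 14.0)
  x^k = (0.0, 0.0), subgradient = b - a^T x = 12.0
  y^{k+1} = 0.0 + 0.05*12.0 = 0.6
Step 2: y^k = 0.6, reduced costs: (8.2, 12.2)
  x^k = (0.0, 0.0), subgradient = b - a^T x = 12.0
  y^{k+1} = 0.6 + 0.05*12.0 = 1.2
Dual objective at y_2 = 1.2: reduced costs (6.4, 10.4), box minimizer x = (0.0, 0.0)
g(y_2) = b*y + (c1 - a1*y)*x1 + (c2 - a2*y)*x2 = 12*1.2 + 6.4*0.0 + 10.4*0.0 = 14.4 + 0.0 + 0.0 = 14.4
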